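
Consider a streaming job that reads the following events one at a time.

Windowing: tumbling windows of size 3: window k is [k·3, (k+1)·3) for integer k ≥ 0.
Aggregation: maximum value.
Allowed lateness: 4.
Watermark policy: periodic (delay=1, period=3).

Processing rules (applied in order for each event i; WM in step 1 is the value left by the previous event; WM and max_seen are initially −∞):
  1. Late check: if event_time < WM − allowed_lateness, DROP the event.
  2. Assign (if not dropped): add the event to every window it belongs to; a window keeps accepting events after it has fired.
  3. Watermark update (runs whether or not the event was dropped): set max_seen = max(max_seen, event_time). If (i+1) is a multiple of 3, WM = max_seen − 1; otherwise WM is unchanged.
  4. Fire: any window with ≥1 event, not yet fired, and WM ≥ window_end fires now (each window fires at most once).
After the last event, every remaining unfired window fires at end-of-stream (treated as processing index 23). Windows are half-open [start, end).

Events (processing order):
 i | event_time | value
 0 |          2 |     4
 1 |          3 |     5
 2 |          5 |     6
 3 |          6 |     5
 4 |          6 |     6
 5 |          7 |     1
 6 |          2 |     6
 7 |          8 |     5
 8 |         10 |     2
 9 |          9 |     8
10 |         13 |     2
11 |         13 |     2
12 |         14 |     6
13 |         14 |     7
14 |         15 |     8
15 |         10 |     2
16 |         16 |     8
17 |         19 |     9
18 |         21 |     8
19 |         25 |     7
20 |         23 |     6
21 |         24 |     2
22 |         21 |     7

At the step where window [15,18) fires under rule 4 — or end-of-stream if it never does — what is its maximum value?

8

i=0 t=2 v=4: → [0,3); WM=−∞
i=1 t=3 v=5: → [3,6); WM=−∞
i=2 t=5 v=6: → [3,6); WM=4; [0,3) fires=4
i=3 t=6 v=5: → [6,9); WM=4
i=4 t=6 v=6: → [6,9); WM=4
i=5 t=7 v=1: → [6,9); WM=6; [3,6) fires=6
i=6 t=2 v=6: → [0,3); WM=6
i=7 t=8 v=5: → [6,9); WM=6
i=8 t=10 v=2: → [9,12); WM=9; [6,9) fires=6
i=9 t=9 v=8: → [9,12); WM=9
i=10 t=13 v=2: → [12,15); WM=9
i=11 t=13 v=2: → [12,15); WM=12; [9,12) fires=8
i=12 t=14 v=6: → [12,15); WM=12
i=13 t=14 v=7: → [12,15); WM=12
i=14 t=15 v=8: → [15,18); WM=14
i=15 t=10 v=2: → [9,12); WM=14
i=16 t=16 v=8: → [15,18); WM=14
i=17 t=19 v=9: → [18,21); WM=18; [12,15) fires=7 [15,18) fires=8
i=18 t=21 v=8: → [21,24); WM=18
i=19 t=25 v=7: → [24,27); WM=18
i=20 t=23 v=6: → [21,24); WM=24; [18,21) fires=9 [21,24) fires=8
i=21 t=24 v=2: → [24,27); WM=24
i=22 t=21 v=7: → [21,24); WM=24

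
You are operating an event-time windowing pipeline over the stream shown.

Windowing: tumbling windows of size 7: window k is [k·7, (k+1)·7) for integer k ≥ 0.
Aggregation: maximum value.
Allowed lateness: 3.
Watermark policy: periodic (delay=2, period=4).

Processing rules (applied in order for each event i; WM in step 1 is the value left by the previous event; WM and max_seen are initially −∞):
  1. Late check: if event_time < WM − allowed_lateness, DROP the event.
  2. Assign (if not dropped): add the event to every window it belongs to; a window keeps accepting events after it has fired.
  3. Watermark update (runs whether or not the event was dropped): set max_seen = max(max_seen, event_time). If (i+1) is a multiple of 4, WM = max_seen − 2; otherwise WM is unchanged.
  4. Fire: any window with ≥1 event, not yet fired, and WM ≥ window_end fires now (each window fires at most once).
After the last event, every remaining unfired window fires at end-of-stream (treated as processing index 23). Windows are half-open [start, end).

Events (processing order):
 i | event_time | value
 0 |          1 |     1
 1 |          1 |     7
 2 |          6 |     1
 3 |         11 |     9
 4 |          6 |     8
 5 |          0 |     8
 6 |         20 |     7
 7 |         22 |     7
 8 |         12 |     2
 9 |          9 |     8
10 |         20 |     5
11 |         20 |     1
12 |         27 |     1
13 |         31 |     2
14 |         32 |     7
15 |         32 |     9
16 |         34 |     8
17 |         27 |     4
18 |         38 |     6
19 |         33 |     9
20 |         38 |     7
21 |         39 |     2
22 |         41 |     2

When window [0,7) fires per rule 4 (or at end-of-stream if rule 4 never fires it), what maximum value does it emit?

7

i=0 t=1 v=1: → [0,7); WM=−∞
i=1 t=1 v=7: → [0,7); WM=−∞
i=2 t=6 v=1: → [0,7); WM=−∞
i=3 t=11 v=9: → [7,14); WM=9; [0,7) fires=7
i=4 t=6 v=8: → [0,7); WM=9
i=5 t=0 v=8: DROP (t<9-3); WM=9
i=6 t=20 v=7: → [14,21); WM=9
i=7 t=22 v=7: → [21,28); WM=20; [7,14) fires=9
i=8 t=12 v=2: DROP (t<20-3); WM=20
i=9 t=9 v=8: DROP (t<20-3); WM=20
i=10 t=20 v=5: → [14,21); WM=20
i=11 t=20 v=1: → [14,21); WM=20
i=12 t=27 v=1: → [21,28); WM=20
i=13 t=31 v=2: → [28,35); WM=20
i=14 t=32 v=7: → [28,35); WM=20
i=15 t=32 v=9: → [28,35); WM=30; [14,21) fires=7 [21,28) fires=7
i=16 t=34 v=8: → [28,35); WM=30
i=17 t=27 v=4: → [21,28); WM=30
i=18 t=38 v=6: → [35,42); WM=30
i=19 t=33 v=9: → [28,35); WM=36; [28,35) fires=9
i=20 t=38 v=7: → [35,42); WM=36
i=21 t=39 v=2: → [35,42); WM=36
i=22 t=41 v=2: → [35,42); WM=36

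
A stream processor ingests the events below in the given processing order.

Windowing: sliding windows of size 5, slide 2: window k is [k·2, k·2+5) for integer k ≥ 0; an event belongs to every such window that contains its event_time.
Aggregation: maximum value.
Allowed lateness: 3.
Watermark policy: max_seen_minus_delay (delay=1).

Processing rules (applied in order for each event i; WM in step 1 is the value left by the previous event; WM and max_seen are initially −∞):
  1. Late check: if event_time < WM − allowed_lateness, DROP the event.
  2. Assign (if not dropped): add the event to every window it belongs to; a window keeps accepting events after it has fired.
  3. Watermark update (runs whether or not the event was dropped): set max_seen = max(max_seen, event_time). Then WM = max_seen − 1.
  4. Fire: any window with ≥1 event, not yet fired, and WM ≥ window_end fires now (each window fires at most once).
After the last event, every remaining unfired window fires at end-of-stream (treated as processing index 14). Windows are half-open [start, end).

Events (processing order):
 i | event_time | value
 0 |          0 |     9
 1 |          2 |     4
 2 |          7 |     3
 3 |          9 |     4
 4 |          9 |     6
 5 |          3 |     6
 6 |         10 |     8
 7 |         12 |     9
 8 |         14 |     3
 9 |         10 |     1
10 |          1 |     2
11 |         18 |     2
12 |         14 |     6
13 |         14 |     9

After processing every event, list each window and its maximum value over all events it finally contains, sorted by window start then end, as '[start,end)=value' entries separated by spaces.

[0,5)=9 [2,7)=4 [4,9)=3 [6,11)=8 [8,13)=9 [10,15)=9 [12,17)=9 [14,19)=9 [16,21)=2 [18,23)=2

i=0 t=0 v=9: → [0,5); WM=-1
i=1 t=2 v=4: → [2,7),[0,5); WM=1
i=2 t=7 v=3: → [6,11),[4,9); WM=6; [0,5) fires=9
i=3 t=9 v=4: → [8,13),[6,11); WM=8; [2,7) fires=4
i=4 t=9 v=6: → [8,13),[6,11); WM=8
i=5 t=3 v=6: DROP (t<8-3); WM=8
i=6 t=10 v=8: → [10,15),[8,13),[6,11); WM=9; [4,9) fires=3
i=7 t=12 v=9: → [12,17),[10,15),[8,13); WM=11; [6,11) fires=8
i=8 t=14 v=3: → [14,19),[12,17),[10,15); WM=13; [8,13) fires=9
i=9 t=10 v=1: → [10,15),[8,13),[6,11); WM=13
i=10 t=1 v=2: DROP (t<13-3); WM=13
i=11 t=18 v=2: → [18,23),[16,21),[14,19); WM=17; [10,15) fires=9 [12,17) fires=9
i=12 t=14 v=6: → [14,19),[12,17),[10,15); WM=17
i=13 t=14 v=9: → [14,19),[12,17),[10,15); WM=17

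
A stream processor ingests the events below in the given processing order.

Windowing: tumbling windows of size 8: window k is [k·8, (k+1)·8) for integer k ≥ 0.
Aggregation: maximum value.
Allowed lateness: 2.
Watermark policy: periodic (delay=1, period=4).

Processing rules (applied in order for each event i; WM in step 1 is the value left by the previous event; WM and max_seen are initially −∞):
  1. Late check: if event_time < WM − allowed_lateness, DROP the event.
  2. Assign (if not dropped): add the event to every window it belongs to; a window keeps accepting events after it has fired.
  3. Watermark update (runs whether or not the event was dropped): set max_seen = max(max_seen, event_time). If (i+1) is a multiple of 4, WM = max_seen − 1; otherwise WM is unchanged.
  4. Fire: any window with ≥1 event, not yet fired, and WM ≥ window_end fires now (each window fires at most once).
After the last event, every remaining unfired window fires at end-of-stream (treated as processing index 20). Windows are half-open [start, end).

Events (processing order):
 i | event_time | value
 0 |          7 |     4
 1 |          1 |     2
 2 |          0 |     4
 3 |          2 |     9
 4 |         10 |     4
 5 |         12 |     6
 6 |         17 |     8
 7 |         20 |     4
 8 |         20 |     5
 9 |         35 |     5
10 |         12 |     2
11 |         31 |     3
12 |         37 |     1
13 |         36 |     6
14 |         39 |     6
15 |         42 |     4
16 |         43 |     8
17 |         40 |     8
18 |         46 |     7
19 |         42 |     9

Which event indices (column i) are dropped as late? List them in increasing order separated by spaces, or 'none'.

i=0 t=7 v=4: → [0,8); WM=−∞
i=1 t=1 v=2: → [0,8); WM=−∞
i=2 t=0 v=4: → [0,8); WM=−∞
i=3 t=2 v=9: → [0,8); WM=6
i=4 t=10 v=4: → [8,16); WM=6
i=5 t=12 v=6: → [8,16); WM=6
i=6 t=17 v=8: → [16,24); WM=6
i=7 t=20 v=4: → [16,24); WM=19; [0,8) fires=9 [8,16) fires=6
i=8 t=20 v=5: → [16,24); WM=19
i=9 t=35 v=5: → [32,40); WM=19
i=10 t=12 v=2: DROP (t<19-2); WM=19
i=11 t=31 v=3: → [24,32); WM=34; [16,24) fires=8 [24,32) fires=3
i=12 t=37 v=1: → [32,40); WM=34
i=13 t=36 v=6: → [32,40); WM=34
i=14 t=39 v=6: → [32,40); WM=34
i=15 t=42 v=4: → [40,48); WM=41; [32,40) fires=6
i=16 t=43 v=8: → [40,48); WM=41
i=17 t=40 v=8: → [40,48); WM=41
i=18 t=46 v=7: → [40,48); WM=41
i=19 t=42 v=9: → [40,48); WM=45

10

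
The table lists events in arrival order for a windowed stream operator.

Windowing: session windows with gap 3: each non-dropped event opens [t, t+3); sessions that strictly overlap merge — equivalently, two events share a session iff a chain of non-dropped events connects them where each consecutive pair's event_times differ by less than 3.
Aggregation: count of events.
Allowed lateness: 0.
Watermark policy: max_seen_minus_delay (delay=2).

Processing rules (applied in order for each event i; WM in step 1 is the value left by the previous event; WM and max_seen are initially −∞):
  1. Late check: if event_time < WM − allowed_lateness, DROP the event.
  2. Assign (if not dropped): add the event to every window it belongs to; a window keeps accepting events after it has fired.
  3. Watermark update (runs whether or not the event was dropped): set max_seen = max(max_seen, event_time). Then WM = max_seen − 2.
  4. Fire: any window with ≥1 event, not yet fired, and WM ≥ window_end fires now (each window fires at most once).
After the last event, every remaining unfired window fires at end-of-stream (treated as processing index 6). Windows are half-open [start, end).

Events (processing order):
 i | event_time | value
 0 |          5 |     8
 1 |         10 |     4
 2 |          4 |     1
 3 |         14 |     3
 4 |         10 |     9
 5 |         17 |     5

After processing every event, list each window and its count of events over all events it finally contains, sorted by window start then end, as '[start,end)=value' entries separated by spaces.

i=0 t=5 v=8: → [5,8); WM=3
i=1 t=10 v=4: → [10,13); WM=8
i=2 t=4 v=1: DROP (t<8-0); WM=8
i=3 t=14 v=3: → [14,17); WM=12
i=4 t=10 v=9: DROP (t<12-0); WM=12
i=5 t=17 v=5: → [17,20); WM=15

[5,8)=1 [10,13)=1 [14,17)=1 [17,20)=1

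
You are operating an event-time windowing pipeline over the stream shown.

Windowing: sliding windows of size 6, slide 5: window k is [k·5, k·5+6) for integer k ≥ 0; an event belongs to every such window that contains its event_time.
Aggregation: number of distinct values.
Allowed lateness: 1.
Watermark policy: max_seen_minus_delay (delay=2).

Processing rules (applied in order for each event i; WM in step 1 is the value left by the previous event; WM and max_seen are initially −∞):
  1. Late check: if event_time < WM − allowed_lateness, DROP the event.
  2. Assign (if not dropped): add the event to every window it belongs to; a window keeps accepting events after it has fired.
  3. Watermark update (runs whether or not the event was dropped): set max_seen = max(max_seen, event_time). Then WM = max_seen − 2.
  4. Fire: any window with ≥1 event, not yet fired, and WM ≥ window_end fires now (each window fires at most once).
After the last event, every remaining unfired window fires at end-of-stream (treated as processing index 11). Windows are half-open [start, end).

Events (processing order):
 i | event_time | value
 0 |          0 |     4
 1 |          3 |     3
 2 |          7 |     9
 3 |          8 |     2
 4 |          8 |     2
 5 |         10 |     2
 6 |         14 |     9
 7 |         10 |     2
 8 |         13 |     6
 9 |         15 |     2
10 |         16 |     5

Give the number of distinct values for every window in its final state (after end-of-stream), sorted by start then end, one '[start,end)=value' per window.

i=0 t=0 v=4: → [0,6); WM=-2
i=1 t=3 v=3: → [0,6); WM=1
i=2 t=7 v=9: → [5,11); WM=5
i=3 t=8 v=2: → [5,11); WM=6; [0,6) fires=2
i=4 t=8 v=2: → [5,11); WM=6
i=5 t=10 v=2: → [10,16),[5,11); WM=8
i=6 t=14 v=9: → [10,16); WM=12; [5,11) fires=2
i=7 t=10 v=2: DROP (t<12-1); WM=12
i=8 t=13 v=6: → [10,16); WM=12
i=9 t=15 v=2: → [15,21),[10,16); WM=13
i=10 t=16 v=5: → [15,21); WM=14

[0,6)=2 [5,11)=2 [10,16)=3 [15,21)=2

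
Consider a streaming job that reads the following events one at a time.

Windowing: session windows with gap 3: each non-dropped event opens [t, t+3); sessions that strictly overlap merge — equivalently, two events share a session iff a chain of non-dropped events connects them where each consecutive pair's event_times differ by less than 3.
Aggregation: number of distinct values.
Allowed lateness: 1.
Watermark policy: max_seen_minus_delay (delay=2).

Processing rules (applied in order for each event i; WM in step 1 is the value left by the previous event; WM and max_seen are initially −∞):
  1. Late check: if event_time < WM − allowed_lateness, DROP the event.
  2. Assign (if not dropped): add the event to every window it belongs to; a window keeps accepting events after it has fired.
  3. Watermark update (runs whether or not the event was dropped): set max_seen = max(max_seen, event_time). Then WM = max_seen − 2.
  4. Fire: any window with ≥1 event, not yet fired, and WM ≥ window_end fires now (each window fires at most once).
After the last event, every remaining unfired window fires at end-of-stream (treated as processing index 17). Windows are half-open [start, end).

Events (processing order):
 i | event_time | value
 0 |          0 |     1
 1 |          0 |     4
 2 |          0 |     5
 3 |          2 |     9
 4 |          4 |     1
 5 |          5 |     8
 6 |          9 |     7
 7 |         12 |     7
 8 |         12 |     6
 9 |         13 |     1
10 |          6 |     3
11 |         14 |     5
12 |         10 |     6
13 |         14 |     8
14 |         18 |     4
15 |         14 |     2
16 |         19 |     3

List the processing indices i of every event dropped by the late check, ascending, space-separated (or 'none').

10 12 15

i=0 t=0 v=1: → [0,3); WM=-2
i=1 t=0 v=4: → [0,3); WM=-2
i=2 t=0 v=5: → [0,3); WM=-2
i=3 t=2 v=9: → [0,5); WM=0
i=4 t=4 v=1: → [0,7); WM=2
i=5 t=5 v=8: → [0,8); WM=3
i=6 t=9 v=7: → [9,12); WM=7
i=7 t=12 v=7: → [12,15); WM=10
i=8 t=12 v=6: → [12,15); WM=10
i=9 t=13 v=1: → [12,16); WM=11
i=10 t=6 v=3: DROP (t<11-1); WM=11
i=11 t=14 v=5: → [12,17); WM=12
i=12 t=10 v=6: DROP (t<12-1); WM=12
i=13 t=14 v=8: → [12,17); WM=12
i=14 t=18 v=4: → [18,21); WM=16
i=15 t=14 v=2: DROP (t<16-1); WM=16
i=16 t=19 v=3: → [18,22); WM=17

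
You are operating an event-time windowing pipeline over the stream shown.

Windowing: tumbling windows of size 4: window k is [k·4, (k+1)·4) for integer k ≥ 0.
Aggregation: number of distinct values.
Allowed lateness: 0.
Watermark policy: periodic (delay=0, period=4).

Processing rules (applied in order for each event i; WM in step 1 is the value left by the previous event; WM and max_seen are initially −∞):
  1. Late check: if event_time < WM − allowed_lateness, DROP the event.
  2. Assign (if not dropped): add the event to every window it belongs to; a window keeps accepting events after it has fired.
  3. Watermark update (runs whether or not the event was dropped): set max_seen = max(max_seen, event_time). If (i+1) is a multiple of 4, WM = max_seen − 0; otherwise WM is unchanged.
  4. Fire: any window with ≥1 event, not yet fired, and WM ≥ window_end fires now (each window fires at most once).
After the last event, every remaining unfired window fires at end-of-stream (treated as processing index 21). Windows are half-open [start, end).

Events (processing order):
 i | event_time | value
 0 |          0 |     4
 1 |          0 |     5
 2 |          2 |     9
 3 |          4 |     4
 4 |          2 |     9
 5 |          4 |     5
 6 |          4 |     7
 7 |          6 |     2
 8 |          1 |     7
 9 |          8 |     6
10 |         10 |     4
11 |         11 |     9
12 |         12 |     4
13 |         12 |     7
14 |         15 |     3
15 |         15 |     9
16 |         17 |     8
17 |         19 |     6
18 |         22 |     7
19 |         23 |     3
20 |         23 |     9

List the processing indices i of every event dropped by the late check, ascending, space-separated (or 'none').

4 8

i=0 t=0 v=4: → [0,4); WM=−∞
i=1 t=0 v=5: → [0,4); WM=−∞
i=2 t=2 v=9: → [0,4); WM=−∞
i=3 t=4 v=4: → [4,8); WM=4; [0,4) fires=3
i=4 t=2 v=9: DROP (t<4-0); WM=4
i=5 t=4 v=5: → [4,8); WM=4
i=6 t=4 v=7: → [4,8); WM=4
i=7 t=6 v=2: → [4,8); WM=6
i=8 t=1 v=7: DROP (t<6-0); WM=6
i=9 t=8 v=6: → [8,12); WM=6
i=10 t=10 v=4: → [8,12); WM=6
i=11 t=11 v=9: → [8,12); WM=11; [4,8) fires=4
i=12 t=12 v=4: → [12,16); WM=11
i=13 t=12 v=7: → [12,16); WM=11
i=14 t=15 v=3: → [12,16); WM=11
i=15 t=15 v=9: → [12,16); WM=15; [8,12) fires=3
i=16 t=17 v=8: → [16,20); WM=15
i=17 t=19 v=6: → [16,20); WM=15
i=18 t=22 v=7: → [20,24); WM=15
i=19 t=23 v=3: → [20,24); WM=23; [12,16) fires=4 [16,20) fires=2
i=20 t=23 v=9: → [20,24); WM=23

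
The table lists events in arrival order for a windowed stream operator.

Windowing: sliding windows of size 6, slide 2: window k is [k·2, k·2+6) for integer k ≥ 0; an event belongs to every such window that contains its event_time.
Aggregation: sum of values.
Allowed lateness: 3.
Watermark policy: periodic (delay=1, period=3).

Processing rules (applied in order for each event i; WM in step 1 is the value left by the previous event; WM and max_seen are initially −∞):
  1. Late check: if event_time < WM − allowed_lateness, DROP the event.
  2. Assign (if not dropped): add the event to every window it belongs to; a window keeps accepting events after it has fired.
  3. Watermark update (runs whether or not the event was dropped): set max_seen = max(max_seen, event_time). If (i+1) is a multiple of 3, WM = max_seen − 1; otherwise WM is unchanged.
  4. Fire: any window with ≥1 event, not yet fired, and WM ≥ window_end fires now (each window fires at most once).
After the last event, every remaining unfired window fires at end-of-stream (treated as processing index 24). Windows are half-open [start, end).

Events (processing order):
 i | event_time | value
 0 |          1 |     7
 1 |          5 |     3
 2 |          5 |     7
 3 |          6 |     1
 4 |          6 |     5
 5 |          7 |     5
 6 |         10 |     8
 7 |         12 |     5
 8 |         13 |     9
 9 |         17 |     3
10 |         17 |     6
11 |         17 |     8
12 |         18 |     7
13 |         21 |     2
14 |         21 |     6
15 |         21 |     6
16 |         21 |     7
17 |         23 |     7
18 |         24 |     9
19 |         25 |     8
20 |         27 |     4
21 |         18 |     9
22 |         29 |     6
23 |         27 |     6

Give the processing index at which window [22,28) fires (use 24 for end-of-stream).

23

i=0 t=1 v=7: → [0,6); WM=−∞
i=1 t=5 v=3: → [4,10),[2,8),[0,6); WM=−∞
i=2 t=5 v=7: → [4,10),[2,8),[0,6); WM=4
i=3 t=6 v=1: → [6,12),[4,10),[2,8); WM=4
i=4 t=6 v=5: → [6,12),[4,10),[2,8); WM=4
i=5 t=7 v=5: → [6,12),[4,10),[2,8); WM=6; [0,6) fires=17
i=6 t=10 v=8: → [10,16),[8,14),[6,12); WM=6
i=7 t=12 v=5: → [12,18),[10,16),[8,14); WM=6
i=8 t=13 v=9: → [12,18),[10,16),[8,14); WM=12; [2,8) fires=21 [4,10) fires=21 [6,12) fires=19
i=9 t=17 v=3: → [16,22),[14,20),[12,18); WM=12
i=10 t=17 v=6: → [16,22),[14,20),[12,18); WM=12
i=11 t=17 v=8: → [16,22),[14,20),[12,18); WM=16; [8,14) fires=22 [10,16) fires=22
i=12 t=18 v=7: → [18,24),[16,22),[14,20); WM=16
i=13 t=21 v=2: → [20,26),[18,24),[16,22); WM=16
i=14 t=21 v=6: → [20,26),[18,24),[16,22); WM=20; [12,18) fires=31 [14,20) fires=24
i=15 t=21 v=6: → [20,26),[18,24),[16,22); WM=20
i=16 t=21 v=7: → [20,26),[18,24),[16,22); WM=20
i=17 t=23 v=7: → [22,28),[20,26),[18,24); WM=22; [16,22) fires=45
i=18 t=24 v=9: → [24,30),[22,28),[20,26); WM=22
i=19 t=25 v=8: → [24,30),[22,28),[20,26); WM=22
i=20 t=27 v=4: → [26,32),[24,30),[22,28); WM=26; [18,24) fires=35 [20,26) fires=45
i=21 t=18 v=9: DROP (t<26-3); WM=26
i=22 t=29 v=6: → [28,34),[26,32),[24,30); WM=26
i=23 t=27 v=6: → [26,32),[24,30),[22,28); WM=28; [22,28) fires=34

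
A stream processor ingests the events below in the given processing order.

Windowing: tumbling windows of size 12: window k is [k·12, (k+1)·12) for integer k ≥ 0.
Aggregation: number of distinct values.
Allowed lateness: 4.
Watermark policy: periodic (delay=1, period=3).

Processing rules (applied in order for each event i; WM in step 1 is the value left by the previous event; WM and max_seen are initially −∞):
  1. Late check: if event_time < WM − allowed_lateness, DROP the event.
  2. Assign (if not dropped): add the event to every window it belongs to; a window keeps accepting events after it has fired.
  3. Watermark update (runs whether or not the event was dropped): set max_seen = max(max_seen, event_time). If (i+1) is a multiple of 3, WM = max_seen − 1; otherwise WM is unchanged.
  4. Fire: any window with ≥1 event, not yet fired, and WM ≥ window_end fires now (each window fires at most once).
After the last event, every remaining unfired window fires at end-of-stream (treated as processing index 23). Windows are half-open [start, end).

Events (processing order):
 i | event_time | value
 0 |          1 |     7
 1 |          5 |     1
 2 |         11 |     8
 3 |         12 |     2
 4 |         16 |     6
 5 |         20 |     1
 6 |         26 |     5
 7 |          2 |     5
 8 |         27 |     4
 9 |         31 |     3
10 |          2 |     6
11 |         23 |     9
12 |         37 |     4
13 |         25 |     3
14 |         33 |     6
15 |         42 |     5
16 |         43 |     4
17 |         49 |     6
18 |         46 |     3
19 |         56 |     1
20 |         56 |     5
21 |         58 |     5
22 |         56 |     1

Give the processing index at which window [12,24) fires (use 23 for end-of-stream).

8

i=0 t=1 v=7: → [0,12); WM=−∞
i=1 t=5 v=1: → [0,12); WM=−∞
i=2 t=11 v=8: → [0,12); WM=10
i=3 t=12 v=2: → [12,24); WM=10
i=4 t=16 v=6: → [12,24); WM=10
i=5 t=20 v=1: → [12,24); WM=19; [0,12) fires=3
i=6 t=26 v=5: → [24,36); WM=19
i=7 t=2 v=5: DROP (t<19-4); WM=19
i=8 t=27 v=4: → [24,36); WM=26; [12,24) fires=3
i=9 t=31 v=3: → [24,36); WM=26
i=10 t=2 v=6: DROP (t<26-4); WM=26
i=11 t=23 v=9: → [12,24); WM=30
i=12 t=37 v=4: → [36,48); WM=30
i=13 t=25 v=3: DROP (t<30-4); WM=30
i=14 t=33 v=6: → [24,36); WM=36; [24,36) fires=4
i=15 t=42 v=5: → [36,48); WM=36
i=16 t=43 v=4: → [36,48); WM=36
i=17 t=49 v=6: → [48,60); WM=48; [36,48) fires=2
i=18 t=46 v=3: → [36,48); WM=48
i=19 t=56 v=1: → [48,60); WM=48
i=20 t=56 v=5: → [48,60); WM=55
i=21 t=58 v=5: → [48,60); WM=55
i=22 t=56 v=1: → [48,60); WM=55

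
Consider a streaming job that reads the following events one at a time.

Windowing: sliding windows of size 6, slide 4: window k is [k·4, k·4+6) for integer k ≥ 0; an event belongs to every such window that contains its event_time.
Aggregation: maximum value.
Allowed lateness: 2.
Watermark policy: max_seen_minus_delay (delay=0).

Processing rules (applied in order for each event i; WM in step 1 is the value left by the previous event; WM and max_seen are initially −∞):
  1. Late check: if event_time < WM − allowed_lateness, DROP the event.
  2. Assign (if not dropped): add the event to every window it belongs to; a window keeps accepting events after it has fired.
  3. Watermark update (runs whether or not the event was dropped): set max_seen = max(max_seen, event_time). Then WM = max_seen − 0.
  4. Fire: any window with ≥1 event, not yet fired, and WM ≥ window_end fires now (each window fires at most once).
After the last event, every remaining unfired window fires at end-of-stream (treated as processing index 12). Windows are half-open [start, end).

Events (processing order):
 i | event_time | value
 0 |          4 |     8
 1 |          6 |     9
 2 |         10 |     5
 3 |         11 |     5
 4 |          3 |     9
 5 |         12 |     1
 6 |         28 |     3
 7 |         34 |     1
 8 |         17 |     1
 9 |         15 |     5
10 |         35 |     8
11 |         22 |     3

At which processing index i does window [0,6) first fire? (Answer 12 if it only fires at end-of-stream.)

i=0 t=4 v=8: → [4,10),[0,6); WM=4
i=1 t=6 v=9: → [4,10); WM=6; [0,6) fires=8
i=2 t=10 v=5: → [8,14); WM=10; [4,10) fires=9
i=3 t=11 v=5: → [8,14); WM=11
i=4 t=3 v=9: DROP (t<11-2); WM=11
i=5 t=12 v=1: → [12,18),[8,14); WM=12
i=6 t=28 v=3: → [28,34),[24,30); WM=28; [8,14) fires=5 [12,18) fires=1
i=7 t=34 v=1: → [32,38); WM=34; [24,30) fires=3 [28,34) fires=3
i=8 t=17 v=1: DROP (t<34-2); WM=34
i=9 t=15 v=5: DROP (t<34-2); WM=34
i=10 t=35 v=8: → [32,38); WM=35
i=11 t=22 v=3: DROP (t<35-2); WM=35

1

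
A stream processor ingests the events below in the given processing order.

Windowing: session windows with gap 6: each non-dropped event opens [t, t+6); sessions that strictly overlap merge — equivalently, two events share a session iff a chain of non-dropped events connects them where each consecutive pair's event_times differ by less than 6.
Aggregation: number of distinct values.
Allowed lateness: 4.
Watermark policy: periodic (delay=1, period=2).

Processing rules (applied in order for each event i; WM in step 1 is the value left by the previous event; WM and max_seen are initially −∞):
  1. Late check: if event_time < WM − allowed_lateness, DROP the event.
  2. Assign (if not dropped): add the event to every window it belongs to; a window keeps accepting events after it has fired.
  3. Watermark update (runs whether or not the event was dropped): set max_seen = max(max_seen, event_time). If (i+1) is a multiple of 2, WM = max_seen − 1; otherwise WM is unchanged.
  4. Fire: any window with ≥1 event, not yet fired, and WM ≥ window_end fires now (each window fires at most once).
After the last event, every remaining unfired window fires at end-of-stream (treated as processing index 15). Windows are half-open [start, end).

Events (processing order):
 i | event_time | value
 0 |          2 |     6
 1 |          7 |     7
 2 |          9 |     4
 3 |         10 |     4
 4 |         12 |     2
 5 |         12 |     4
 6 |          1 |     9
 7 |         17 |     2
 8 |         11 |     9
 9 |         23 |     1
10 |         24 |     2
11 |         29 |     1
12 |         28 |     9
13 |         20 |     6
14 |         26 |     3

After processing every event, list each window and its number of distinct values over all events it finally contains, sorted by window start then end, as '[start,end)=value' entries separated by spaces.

[2,23)=4 [23,35)=4

i=0 t=2 v=6: → [2,8); WM=−∞
i=1 t=7 v=7: → [2,13); WM=6
i=2 t=9 v=4: → [2,15); WM=6
i=3 t=10 v=4: → [2,16); WM=9
i=4 t=12 v=2: → [2,18); WM=9
i=5 t=12 v=4: → [2,18); WM=11
i=6 t=1 v=9: DROP (t<11-4); WM=11
i=7 t=17 v=2: → [2,23); WM=16
i=8 t=11 v=9: DROP (t<16-4); WM=16
i=9 t=23 v=1: → [23,29); WM=22
i=10 t=24 v=2: → [23,30); WM=22
i=11 t=29 v=1: → [23,35); WM=28
i=12 t=28 v=9: → [23,35); WM=28
i=13 t=20 v=6: DROP (t<28-4); WM=28
i=14 t=26 v=3: → [23,35); WM=28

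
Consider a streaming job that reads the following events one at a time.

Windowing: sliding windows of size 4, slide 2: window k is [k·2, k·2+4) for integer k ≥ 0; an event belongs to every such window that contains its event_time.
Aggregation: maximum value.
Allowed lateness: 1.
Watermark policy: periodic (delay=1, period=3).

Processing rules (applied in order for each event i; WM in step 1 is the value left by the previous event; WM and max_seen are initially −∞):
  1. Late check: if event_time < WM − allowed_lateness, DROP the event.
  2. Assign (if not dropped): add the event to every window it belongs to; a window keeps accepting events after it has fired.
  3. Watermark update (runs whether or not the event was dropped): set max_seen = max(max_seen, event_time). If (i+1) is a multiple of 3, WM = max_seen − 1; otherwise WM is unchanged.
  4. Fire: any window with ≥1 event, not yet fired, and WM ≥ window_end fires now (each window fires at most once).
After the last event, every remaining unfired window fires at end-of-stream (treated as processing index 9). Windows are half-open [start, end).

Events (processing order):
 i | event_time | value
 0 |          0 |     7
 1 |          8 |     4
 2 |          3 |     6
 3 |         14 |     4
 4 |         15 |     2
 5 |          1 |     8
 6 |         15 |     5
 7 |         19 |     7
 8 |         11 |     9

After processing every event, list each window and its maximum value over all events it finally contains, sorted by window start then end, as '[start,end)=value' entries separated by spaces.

i=0 t=0 v=7: → [0,4); WM=−∞
i=1 t=8 v=4: → [8,12),[6,10); WM=−∞
i=2 t=3 v=6: → [2,6),[0,4); WM=7; [0,4) fires=7 [2,6) fires=6
i=3 t=14 v=4: → [14,18),[12,16); WM=7
i=4 t=15 v=2: → [14,18),[12,16); WM=7
i=5 t=1 v=8: DROP (t<7-1); WM=14; [6,10) fires=4 [8,12) fires=4
i=6 t=15 v=5: → [14,18),[12,16); WM=14
i=7 t=19 v=7: → [18,22),[16,20); WM=14
i=8 t=11 v=9: DROP (t<14-1); WM=18; [12,16) fires=5 [14,18) fires=5

[0,4)=7 [2,6)=6 [6,10)=4 [8,12)=4 [12,16)=5 [14,18)=5 [16,20)=7 [18,22)=7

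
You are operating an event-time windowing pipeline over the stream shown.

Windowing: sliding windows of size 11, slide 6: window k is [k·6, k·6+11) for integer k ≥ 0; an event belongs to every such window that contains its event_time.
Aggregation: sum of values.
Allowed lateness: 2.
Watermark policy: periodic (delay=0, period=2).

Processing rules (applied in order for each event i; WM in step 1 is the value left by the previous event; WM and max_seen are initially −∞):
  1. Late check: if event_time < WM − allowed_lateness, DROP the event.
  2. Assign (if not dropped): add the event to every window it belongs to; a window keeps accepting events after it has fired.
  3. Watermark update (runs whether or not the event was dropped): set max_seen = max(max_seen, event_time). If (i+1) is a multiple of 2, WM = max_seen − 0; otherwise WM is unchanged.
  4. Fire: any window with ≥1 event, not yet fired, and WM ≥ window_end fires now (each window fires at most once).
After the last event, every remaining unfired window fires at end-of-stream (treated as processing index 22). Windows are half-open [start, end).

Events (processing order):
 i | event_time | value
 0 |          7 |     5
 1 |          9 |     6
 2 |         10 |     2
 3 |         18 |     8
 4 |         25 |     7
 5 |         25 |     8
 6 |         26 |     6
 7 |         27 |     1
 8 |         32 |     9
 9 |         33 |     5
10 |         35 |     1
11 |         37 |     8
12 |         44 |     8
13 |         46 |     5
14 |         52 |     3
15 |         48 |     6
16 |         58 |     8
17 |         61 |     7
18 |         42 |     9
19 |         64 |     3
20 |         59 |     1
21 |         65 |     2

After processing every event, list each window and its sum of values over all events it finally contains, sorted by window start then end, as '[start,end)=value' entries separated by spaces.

[0,11)=13 [6,17)=13 [12,23)=8 [18,29)=30 [24,35)=36 [30,41)=23 [36,47)=21 [42,53)=22 [48,59)=17 [54,65)=18 [60,71)=12

i=0 t=7 v=5: → [6,17),[0,11); WM=−∞
i=1 t=9 v=6: → [6,17),[0,11); WM=9
i=2 t=10 v=2: → [6,17),[0,11); WM=9
i=3 t=18 v=8: → [18,29),[12,23); WM=18; [0,11) fires=13 [6,17) fires=13
i=4 t=25 v=7: → [24,35),[18,29); WM=18
i=5 t=25 v=8: → [24,35),[18,29); WM=25; [12,23) fires=8
i=6 t=26 v=6: → [24,35),[18,29); WM=25
i=7 t=27 v=1: → [24,35),[18,29); WM=27
i=8 t=32 v=9: → [30,41),[24,35); WM=27
i=9 t=33 v=5: → [30,41),[24,35); WM=33; [18,29) fires=30
i=10 t=35 v=1: → [30,41); WM=33
i=11 t=37 v=8: → [36,47),[30,41); WM=37; [24,35) fires=36
i=12 t=44 v=8: → [42,53),[36,47); WM=37
i=13 t=46 v=5: → [42,53),[36,47); WM=46; [30,41) fires=23
i=14 t=52 v=3: → [48,59),[42,53); WM=46
i=15 t=48 v=6: → [48,59),[42,53); WM=52; [36,47) fires=21
i=16 t=58 v=8: → [54,65),[48,59); WM=52
i=17 t=61 v=7: → [60,71),[54,65); WM=61; [42,53) fires=22 [48,59) fires=17
i=18 t=42 v=9: DROP (t<61-2); WM=61
i=19 t=64 v=3: → [60,71),[54,65); WM=64
i=20 t=59 v=1: DROP (t<64-2); WM=64
i=21 t=65 v=2: → [60,71); WM=65; [54,65) fires=18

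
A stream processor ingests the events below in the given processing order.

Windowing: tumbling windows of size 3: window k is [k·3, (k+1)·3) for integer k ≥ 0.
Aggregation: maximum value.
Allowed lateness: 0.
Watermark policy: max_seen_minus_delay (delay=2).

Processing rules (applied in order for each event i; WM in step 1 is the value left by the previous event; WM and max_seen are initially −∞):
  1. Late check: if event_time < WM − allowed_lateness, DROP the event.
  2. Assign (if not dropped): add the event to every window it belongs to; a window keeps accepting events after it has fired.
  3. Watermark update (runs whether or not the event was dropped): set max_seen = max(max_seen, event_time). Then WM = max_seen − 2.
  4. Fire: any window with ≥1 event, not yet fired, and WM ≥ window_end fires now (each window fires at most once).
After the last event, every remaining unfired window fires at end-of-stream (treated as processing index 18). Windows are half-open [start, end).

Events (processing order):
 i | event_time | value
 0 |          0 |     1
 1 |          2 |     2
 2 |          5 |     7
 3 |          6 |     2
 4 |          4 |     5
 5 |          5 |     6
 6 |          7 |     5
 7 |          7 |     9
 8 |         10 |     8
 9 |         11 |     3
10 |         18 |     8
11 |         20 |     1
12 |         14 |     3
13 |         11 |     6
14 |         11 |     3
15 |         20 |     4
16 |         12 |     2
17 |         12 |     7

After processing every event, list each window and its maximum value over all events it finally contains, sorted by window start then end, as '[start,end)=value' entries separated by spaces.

[0,3)=2 [3,6)=7 [6,9)=9 [9,12)=8 [18,21)=8

i=0 t=0 v=1: → [0,3); WM=-2
i=1 t=2 v=2: → [0,3); WM=0
i=2 t=5 v=7: → [3,6); WM=3; [0,3) fires=2
i=3 t=6 v=2: → [6,9); WM=4
i=4 t=4 v=5: → [3,6); WM=4
i=5 t=5 v=6: → [3,6); WM=4
i=6 t=7 v=5: → [6,9); WM=5
i=7 t=7 v=9: → [6,9); WM=5
i=8 t=10 v=8: → [9,12); WM=8; [3,6) fires=7
i=9 t=11 v=3: → [9,12); WM=9; [6,9) fires=9
i=10 t=18 v=8: → [18,21); WM=16; [9,12) fires=8
i=11 t=20 v=1: → [18,21); WM=18
i=12 t=14 v=3: DROP (t<18-0); WM=18
i=13 t=11 v=6: DROP (t<18-0); WM=18
i=14 t=11 v=3: DROP (t<18-0); WM=18
i=15 t=20 v=4: → [18,21); WM=18
i=16 t=12 v=2: DROP (t<18-0); WM=18
i=17 t=12 v=7: DROP (t<18-0); WM=18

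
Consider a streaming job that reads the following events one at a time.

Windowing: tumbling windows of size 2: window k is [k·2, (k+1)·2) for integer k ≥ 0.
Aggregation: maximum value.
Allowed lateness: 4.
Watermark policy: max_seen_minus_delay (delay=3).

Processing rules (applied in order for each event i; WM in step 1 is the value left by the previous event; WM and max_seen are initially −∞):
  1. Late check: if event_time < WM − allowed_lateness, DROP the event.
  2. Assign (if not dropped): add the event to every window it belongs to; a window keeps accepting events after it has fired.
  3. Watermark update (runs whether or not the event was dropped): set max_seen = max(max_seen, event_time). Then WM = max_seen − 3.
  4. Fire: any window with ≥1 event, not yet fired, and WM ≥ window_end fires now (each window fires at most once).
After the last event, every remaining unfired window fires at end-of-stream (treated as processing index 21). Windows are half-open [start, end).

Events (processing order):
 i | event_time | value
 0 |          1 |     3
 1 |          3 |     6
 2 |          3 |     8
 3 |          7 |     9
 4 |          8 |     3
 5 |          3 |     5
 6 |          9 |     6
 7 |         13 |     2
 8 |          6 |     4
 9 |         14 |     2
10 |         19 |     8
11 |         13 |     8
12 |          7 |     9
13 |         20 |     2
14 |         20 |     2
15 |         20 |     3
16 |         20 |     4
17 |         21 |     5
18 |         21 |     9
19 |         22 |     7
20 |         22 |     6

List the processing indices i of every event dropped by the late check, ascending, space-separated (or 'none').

12

i=0 t=1 v=3: → [0,2); WM=-2
i=1 t=3 v=6: → [2,4); WM=0
i=2 t=3 v=8: → [2,4); WM=0
i=3 t=7 v=9: → [6,8); WM=4; [0,2) fires=3 [2,4) fires=8
i=4 t=8 v=3: → [8,10); WM=5
i=5 t=3 v=5: → [2,4); WM=5
i=6 t=9 v=6: → [8,10); WM=6
i=7 t=13 v=2: → [12,14); WM=10; [6,8) fires=9 [8,10) fires=6
i=8 t=6 v=4: → [6,8); WM=10
i=9 t=14 v=2: → [14,16); WM=11
i=10 t=19 v=8: → [18,20); WM=16; [12,14) fires=2 [14,16) fires=2
i=11 t=13 v=8: → [12,14); WM=16
i=12 t=7 v=9: DROP (t<16-4); WM=16
i=13 t=20 v=2: → [20,22); WM=17
i=14 t=20 v=2: → [20,22); WM=17
i=15 t=20 v=3: → [20,22); WM=17
i=16 t=20 v=4: → [20,22); WM=17
i=17 t=21 v=5: → [20,22); WM=18
i=18 t=21 v=9: → [20,22); WM=18
i=19 t=22 v=7: → [22,24); WM=19
i=20 t=22 v=6: → [22,24); WM=19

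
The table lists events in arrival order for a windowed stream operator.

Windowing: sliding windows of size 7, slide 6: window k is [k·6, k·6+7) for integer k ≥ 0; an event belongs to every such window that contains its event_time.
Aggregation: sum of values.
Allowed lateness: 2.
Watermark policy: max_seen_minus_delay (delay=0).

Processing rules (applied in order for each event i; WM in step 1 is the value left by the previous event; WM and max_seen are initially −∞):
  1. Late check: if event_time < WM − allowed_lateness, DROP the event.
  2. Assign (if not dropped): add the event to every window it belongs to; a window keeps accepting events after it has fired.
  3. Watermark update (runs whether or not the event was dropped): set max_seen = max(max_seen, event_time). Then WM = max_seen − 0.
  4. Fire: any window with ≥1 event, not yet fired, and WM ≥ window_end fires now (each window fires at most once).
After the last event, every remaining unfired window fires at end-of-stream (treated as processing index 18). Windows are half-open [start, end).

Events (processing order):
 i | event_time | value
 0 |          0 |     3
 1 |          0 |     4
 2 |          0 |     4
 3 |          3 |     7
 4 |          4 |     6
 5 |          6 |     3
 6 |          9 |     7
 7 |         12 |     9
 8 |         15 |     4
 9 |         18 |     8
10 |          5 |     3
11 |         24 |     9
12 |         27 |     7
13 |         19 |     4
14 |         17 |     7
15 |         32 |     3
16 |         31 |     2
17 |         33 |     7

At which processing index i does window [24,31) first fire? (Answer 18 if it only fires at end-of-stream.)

15

i=0 t=0 v=3: → [0,7); WM=0
i=1 t=0 v=4: → [0,7); WM=0
i=2 t=0 v=4: → [0,7); WM=0
i=3 t=3 v=7: → [0,7); WM=3
i=4 t=4 v=6: → [0,7); WM=4
i=5 t=6 v=3: → [6,13),[0,7); WM=6
i=6 t=9 v=7: → [6,13); WM=9; [0,7) fires=27
i=7 t=12 v=9: → [12,19),[6,13); WM=12
i=8 t=15 v=4: → [12,19); WM=15; [6,13) fires=19
i=9 t=18 v=8: → [18,25),[12,19); WM=18
i=10 t=5 v=3: DROP (t<18-2); WM=18
i=11 t=24 v=9: → [24,31),[18,25); WM=24; [12,19) fires=21
i=12 t=27 v=7: → [24,31); WM=27; [18,25) fires=17
i=13 t=19 v=4: DROP (t<27-2); WM=27
i=14 t=17 v=7: DROP (t<27-2); WM=27
i=15 t=32 v=3: → [30,37); WM=32; [24,31) fires=16
i=16 t=31 v=2: → [30,37); WM=32
i=17 t=33 v=7: → [30,37); WM=33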